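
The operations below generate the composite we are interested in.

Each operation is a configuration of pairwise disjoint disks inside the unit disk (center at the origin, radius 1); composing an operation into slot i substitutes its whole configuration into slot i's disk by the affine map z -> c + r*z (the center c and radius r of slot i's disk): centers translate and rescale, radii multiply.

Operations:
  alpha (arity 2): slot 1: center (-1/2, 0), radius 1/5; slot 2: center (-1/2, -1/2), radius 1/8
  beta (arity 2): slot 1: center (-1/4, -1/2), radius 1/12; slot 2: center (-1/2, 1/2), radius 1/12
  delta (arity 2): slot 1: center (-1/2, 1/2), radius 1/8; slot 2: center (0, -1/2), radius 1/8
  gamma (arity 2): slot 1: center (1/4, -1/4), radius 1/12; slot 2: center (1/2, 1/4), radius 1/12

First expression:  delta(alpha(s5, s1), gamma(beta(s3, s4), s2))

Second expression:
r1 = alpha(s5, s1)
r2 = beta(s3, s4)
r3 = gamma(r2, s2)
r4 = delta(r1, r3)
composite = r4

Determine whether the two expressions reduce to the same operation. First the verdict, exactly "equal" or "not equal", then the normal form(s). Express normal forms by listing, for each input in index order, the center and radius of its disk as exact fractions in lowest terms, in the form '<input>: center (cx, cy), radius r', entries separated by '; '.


equal; both compose to s1: center (-9/16, 7/16), radius 1/64; s2: center (1/16, -15/32), radius 1/96; s3: center (11/384, -103/192), radius 1/1152; s4: center (5/192, -101/192), radius 1/1152; s5: center (-9/16, 1/2), radius 1/40

Reducing the first expression gives s1: center (-9/16, 7/16), radius 1/64; s2: center (1/16, -15/32), radius 1/96; s3: center (11/384, -103/192), radius 1/1152; s4: center (5/192, -101/192), radius 1/1152; s5: center (-9/16, 1/2), radius 1/40
Reducing the second expression gives s1: center (-9/16, 7/16), radius 1/64; s2: center (1/16, -15/32), radius 1/96; s3: center (11/384, -103/192), radius 1/1152; s4: center (5/192, -101/192), radius 1/1152; s5: center (-9/16, 1/2), radius 1/40
The forms coincide; equal.


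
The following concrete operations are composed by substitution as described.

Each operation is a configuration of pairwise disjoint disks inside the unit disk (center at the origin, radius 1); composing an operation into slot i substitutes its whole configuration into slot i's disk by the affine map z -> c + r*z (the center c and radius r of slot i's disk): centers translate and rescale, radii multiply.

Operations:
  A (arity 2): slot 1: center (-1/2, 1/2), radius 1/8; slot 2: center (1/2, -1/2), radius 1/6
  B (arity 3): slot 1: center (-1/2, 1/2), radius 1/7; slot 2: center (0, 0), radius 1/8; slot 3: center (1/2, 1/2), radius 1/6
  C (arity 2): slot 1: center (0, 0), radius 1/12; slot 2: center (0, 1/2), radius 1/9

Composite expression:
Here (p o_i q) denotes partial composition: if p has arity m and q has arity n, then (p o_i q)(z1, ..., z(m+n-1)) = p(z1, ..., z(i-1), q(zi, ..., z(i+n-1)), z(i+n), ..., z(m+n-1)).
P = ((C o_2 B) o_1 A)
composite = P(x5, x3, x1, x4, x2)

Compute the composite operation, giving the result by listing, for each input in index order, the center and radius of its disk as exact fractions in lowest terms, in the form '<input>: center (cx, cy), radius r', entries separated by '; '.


x1: center (-1/18, 5/9), radius 1/63; x2: center (1/18, 5/9), radius 1/54; x3: center (1/24, -1/24), radius 1/72; x4: center (0, 1/2), radius 1/72; x5: center (-1/24, 1/24), radius 1/96

Each x-disk chains the slot maps above it in C; radii multiply.
input x5: applying the 2 nested substitutions gives center (-1/24, 1/24), radius 1/96
input x3: applying the 2 nested substitutions gives center (1/24, -1/24), radius 1/72
input x1: applying the 2 nested substitutions gives center (-1/18, 5/9), radius 1/63
input x4: applying the 2 nested substitutions gives center (0, 1/2), radius 1/72
input x2: applying the 2 nested substitutions gives center (1/18, 5/9), radius 1/54


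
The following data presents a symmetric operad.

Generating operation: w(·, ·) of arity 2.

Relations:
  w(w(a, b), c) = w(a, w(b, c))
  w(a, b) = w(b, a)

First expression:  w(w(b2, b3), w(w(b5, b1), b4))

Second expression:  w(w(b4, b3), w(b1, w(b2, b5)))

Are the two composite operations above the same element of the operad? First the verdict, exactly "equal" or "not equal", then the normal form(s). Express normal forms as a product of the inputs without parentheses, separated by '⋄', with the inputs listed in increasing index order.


equal — both sides give b1 ⋄ b2 ⋄ b3 ⋄ b4 ⋄ b5

The first expression reduces to b1 ⋄ b2 ⋄ b3 ⋄ b4 ⋄ b5
The second expression reduces to b1 ⋄ b2 ⋄ b3 ⋄ b4 ⋄ b5
Both agree, so they are equal.


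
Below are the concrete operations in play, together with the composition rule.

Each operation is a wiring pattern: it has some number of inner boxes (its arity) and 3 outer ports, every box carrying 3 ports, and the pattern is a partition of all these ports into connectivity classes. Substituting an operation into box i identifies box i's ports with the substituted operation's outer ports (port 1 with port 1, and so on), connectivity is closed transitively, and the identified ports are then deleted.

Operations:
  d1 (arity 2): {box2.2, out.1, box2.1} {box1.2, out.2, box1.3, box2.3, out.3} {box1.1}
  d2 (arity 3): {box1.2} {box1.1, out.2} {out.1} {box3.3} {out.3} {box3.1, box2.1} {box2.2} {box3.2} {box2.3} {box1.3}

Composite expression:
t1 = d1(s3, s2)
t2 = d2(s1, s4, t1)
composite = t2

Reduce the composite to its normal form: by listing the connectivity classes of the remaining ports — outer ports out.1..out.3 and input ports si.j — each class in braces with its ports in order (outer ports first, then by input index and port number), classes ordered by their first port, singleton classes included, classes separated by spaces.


Connectivity passes through glued d2-boundaries; trace each wire chain.
through d1, on inputs (s3, s2): {out.1, s2.1, s2.2} {out.2, out.3, s2.3, s3.2, s3.3} {s3.1} (out.j = stage outer ports)
through d2, on inputs (s1, s4, s3, s2): {out.1} {out.2, s1.1} {out.3} {s1.2} {s1.3} {s2.1, s2.2, s4.1} {s2.3, s3.2, s3.3} {s3.1} {s4.2} {s4.3} (out.j = stage outer ports)

{out.1} {out.2, s1.1} {out.3} {s1.2} {s1.3} {s2.1, s2.2, s4.1} {s2.3, s3.2, s3.3} {s3.1} {s4.2} {s4.3}


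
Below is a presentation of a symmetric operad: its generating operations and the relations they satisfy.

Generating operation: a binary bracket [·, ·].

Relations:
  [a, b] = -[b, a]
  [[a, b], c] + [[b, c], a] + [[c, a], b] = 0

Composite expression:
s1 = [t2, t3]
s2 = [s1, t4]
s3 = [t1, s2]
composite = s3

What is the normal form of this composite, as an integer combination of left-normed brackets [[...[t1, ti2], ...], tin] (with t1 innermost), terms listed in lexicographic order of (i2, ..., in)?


[[[t1, t2], t3], t4] - [[[t1, t3], t2], t4] - [[[t1, t4], t2], t3] + [[[t1, t4], t3], t2]


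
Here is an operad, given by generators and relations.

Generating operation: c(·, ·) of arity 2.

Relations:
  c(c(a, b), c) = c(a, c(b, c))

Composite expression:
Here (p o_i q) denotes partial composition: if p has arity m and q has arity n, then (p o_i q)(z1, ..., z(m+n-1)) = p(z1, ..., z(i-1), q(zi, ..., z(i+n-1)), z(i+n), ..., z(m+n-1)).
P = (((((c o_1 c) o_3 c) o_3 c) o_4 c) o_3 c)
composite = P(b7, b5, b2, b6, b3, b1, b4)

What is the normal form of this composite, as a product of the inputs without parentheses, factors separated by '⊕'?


Associativity of c dissolves the nesting; only the b-input order survives.
c(b7, b5) flattens to b7 ⊕ b5
c(b2, b6) flattens to b2 ⊕ b6
c(b3, b1) flattens to b3 ⊕ b1
c(c(b2, b6), c(b3, b1)) flattens to b2 ⊕ b6 ⊕ b3 ⊕ b1
c(c(c(b2, b6), c(b3, b1)), b4) flattens to b2 ⊕ b6 ⊕ b3 ⊕ b1 ⊕ b4
c(c(b7, b5), c(c(c(b2, b6), c(b3, b1)), b4)) flattens to b7 ⊕ b5 ⊕ b2 ⊕ b6 ⊕ b3 ⊕ b1 ⊕ b4

b7 ⊕ b5 ⊕ b2 ⊕ b6 ⊕ b3 ⊕ b1 ⊕ b4


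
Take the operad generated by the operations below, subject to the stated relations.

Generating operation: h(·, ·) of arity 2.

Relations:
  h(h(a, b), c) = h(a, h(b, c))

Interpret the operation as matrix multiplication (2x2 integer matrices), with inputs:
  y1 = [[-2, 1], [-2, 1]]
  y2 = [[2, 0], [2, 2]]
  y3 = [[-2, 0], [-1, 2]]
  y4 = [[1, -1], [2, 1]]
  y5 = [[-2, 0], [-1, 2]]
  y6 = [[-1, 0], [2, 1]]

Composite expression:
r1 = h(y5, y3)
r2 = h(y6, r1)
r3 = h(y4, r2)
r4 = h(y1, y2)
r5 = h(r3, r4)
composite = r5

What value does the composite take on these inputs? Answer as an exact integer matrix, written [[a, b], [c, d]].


[[32, -32], [-8, 8]]

h(y5, y3) = [[4, 0], [0, 4]]
h(y6, h(y5, y3)) = [[-4, 0], [8, 4]]
h(y4, h(y6, h(y5, y3))) = [[-12, -4], [0, 4]]
h(y1, y2) = [[-2, 2], [-2, 2]]
h(h(y4, h(y6, h(y5, y3))), h(y1, y2)) = [[32, -32], [-8, 8]]


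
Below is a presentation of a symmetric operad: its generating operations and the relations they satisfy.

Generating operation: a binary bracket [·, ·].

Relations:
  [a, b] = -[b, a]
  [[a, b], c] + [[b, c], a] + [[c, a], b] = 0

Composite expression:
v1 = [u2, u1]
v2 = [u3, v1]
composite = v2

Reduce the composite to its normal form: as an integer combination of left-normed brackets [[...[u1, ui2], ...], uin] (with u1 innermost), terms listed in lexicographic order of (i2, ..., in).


[[u1, u2], u3]

Expand each bracket as ab - ba; the u1-initial words give the coefficients.
Composite bracket: [u3, [u2, u1]]
Expanding via [a, b] = ab - ba: 4 signed words (2^2 = 4).
Only words starting with u1 matter:
  word u1u2u3 has sign +1, contributing +[[u1, u2], u3]


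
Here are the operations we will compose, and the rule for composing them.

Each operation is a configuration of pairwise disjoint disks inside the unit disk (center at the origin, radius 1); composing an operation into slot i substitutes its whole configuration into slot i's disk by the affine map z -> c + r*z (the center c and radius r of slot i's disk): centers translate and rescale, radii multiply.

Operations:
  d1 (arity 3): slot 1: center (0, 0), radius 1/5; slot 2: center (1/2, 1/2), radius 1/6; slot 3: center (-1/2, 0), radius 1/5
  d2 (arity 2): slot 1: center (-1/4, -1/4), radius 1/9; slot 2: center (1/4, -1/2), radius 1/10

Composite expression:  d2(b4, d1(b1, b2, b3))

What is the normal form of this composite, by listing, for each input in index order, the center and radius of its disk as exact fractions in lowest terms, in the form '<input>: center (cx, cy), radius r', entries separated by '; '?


b1: center (1/4, -1/2), radius 1/50; b2: center (3/10, -9/20), radius 1/60; b3: center (1/5, -1/2), radius 1/50; b4: center (-1/4, -1/4), radius 1/9


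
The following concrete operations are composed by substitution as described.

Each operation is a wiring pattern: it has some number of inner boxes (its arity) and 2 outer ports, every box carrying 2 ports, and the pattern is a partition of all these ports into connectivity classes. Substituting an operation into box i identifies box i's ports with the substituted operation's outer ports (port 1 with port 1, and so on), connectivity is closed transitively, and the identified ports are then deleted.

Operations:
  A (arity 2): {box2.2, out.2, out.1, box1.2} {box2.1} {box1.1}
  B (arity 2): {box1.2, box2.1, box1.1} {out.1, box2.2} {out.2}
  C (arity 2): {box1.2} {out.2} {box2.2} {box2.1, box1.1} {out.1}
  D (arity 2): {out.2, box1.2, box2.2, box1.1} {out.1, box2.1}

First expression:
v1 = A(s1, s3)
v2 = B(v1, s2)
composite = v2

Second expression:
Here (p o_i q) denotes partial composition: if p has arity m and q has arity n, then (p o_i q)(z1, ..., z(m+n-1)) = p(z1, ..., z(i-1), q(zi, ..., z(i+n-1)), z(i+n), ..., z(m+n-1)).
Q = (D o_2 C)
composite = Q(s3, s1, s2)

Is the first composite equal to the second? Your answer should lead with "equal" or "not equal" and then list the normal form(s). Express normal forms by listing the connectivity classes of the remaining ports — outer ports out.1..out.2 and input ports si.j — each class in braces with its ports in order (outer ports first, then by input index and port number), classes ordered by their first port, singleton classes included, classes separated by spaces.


The first expression reduces to {out.1, s2.2} {out.2} {s1.1} {s1.2, s2.1, s3.2} {s3.1}
The second expression reduces to {out.1} {out.2, s3.1, s3.2} {s1.1, s2.1} {s1.2} {s2.2}
The normal forms differ: not equal.

not equal; the first gives {out.1, s2.2} {out.2} {s1.1} {s1.2, s2.1, s3.2} {s3.1} and the second {out.1} {out.2, s3.1, s3.2} {s1.1, s2.1} {s1.2} {s2.2}


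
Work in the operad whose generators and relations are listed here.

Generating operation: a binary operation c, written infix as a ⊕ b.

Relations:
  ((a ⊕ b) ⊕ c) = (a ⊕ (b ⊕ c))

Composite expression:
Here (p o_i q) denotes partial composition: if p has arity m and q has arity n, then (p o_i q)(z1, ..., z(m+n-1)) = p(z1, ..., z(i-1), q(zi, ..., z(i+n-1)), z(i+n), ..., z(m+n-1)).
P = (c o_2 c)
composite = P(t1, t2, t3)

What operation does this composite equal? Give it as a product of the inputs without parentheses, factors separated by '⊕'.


The c-tree's shape is irrelevant; the t-reading-order decides.
(t2 ⊕ t3) unparenthesizes to t2 ⊕ t3
(t1 ⊕ (t2 ⊕ t3)) unparenthesizes to t1 ⊕ t2 ⊕ t3

t1 ⊕ t2 ⊕ t3


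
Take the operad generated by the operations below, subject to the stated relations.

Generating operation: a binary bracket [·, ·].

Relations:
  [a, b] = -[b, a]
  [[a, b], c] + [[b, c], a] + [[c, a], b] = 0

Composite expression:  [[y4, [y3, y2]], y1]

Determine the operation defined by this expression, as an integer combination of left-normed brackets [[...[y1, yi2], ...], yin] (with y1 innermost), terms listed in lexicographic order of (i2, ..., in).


-[[[y1, y2], y3], y4] + [[[y1, y3], y2], y4] + [[[y1, y4], y2], y3] - [[[y1, y4], y3], y2]


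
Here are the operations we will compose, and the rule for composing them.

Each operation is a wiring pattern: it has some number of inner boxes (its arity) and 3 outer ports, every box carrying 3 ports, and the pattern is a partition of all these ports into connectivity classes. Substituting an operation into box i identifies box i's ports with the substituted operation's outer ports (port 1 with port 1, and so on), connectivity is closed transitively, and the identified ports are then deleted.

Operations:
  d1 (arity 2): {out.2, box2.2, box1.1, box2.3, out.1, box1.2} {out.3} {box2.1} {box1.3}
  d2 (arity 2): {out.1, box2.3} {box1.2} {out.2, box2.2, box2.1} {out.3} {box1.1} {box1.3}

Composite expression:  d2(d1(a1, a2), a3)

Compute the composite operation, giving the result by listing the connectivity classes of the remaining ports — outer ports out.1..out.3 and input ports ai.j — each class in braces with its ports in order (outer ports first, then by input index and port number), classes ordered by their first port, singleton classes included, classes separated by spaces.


Treat the ports identified at d2 as solder joints: merge, then drop.
through d1, on inputs (a1, a2): {out.1, out.2, a1.1, a1.2, a2.2, a2.3} {out.3} {a1.3} {a2.1} (out.j = stage outer ports)
through d2, on inputs (a1, a2, a3): {out.1, a3.3} {out.2, a3.1, a3.2} {out.3} {a1.1, a1.2, a2.2, a2.3} {a1.3} {a2.1} (out.j = stage outer ports)

{out.1, a3.3} {out.2, a3.1, a3.2} {out.3} {a1.1, a1.2, a2.2, a2.3} {a1.3} {a2.1}


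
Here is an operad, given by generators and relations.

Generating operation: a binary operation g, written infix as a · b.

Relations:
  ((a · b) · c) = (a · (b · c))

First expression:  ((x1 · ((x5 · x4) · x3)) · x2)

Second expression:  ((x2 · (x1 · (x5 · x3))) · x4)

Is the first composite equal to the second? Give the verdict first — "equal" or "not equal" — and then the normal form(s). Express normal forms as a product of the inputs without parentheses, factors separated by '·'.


not equal — first x1 · x5 · x4 · x3 · x2, second x2 · x1 · x5 · x3 · x4


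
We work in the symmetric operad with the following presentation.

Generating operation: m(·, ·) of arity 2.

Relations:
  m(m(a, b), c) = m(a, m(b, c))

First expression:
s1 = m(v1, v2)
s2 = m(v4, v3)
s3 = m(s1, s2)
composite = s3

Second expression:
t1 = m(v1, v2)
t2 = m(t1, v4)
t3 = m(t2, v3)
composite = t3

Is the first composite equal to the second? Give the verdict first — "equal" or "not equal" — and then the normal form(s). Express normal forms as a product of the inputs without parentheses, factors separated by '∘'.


Normal form of the first expression: v1 ∘ v2 ∘ v4 ∘ v3
Normal form of the second expression: v1 ∘ v2 ∘ v4 ∘ v3
The normal forms match — equal.

equal: each reduces to v1 ∘ v2 ∘ v4 ∘ v3


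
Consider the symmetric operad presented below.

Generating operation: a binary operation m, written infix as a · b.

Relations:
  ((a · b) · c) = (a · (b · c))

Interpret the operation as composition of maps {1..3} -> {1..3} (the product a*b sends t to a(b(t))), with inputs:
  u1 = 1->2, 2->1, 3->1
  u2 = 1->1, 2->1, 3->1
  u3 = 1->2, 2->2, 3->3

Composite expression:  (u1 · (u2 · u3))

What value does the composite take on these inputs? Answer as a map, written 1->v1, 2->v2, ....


1->2, 2->2, 3->2

(u2 · u3) = 1->1, 2->1, 3->1
(u1 · (u2 · u3)) = 1->2, 2->2, 3->2


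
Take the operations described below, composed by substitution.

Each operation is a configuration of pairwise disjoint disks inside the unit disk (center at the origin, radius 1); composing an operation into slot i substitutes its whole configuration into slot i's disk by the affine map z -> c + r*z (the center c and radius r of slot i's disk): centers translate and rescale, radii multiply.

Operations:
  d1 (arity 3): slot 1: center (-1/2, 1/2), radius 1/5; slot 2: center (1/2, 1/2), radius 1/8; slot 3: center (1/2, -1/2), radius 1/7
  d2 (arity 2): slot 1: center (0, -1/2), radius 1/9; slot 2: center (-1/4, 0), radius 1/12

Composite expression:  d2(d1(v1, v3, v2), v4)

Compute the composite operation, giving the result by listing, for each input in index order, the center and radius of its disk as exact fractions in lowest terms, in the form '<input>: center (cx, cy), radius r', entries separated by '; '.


v1: center (-1/18, -4/9), radius 1/45; v2: center (1/18, -5/9), radius 1/63; v3: center (1/18, -4/9), radius 1/72; v4: center (-1/4, 0), radius 1/12

Each v-disk chains the slot maps above it in d2; radii multiply.
input v1: composing its 2 substitution steps yields center (-1/18, -4/9), radius 1/45
input v3: composing its 2 substitution steps yields center (1/18, -4/9), radius 1/72
input v2: composing its 2 substitution steps yields center (1/18, -5/9), radius 1/63
input v4: composing its 1 substitution step yields center (-1/4, 0), radius 1/12


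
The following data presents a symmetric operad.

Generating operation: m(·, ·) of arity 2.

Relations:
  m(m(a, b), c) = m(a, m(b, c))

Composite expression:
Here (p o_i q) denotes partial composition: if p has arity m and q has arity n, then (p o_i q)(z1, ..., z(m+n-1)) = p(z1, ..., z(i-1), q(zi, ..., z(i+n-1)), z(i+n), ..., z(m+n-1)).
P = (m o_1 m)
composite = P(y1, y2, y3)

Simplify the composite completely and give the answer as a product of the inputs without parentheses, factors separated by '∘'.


y1 ∘ y2 ∘ y3

Key point: m is associative — brackets drop, the y-order remains.
m(y1, y2) flattens to y1 ∘ y2
m(m(y1, y2), y3) flattens to y1 ∘ y2 ∘ y3


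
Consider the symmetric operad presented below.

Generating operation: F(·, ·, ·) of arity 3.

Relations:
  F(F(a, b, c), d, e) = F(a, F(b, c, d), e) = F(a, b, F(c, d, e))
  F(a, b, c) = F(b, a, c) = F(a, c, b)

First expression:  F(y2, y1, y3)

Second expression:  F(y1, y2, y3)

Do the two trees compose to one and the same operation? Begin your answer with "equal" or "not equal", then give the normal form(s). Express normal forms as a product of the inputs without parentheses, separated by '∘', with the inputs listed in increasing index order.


equal; the common form is y1 ∘ y2 ∘ y3

The first composite normalizes to y1 ∘ y2 ∘ y3
The second composite normalizes to y1 ∘ y2 ∘ y3
The normal forms match — equal.


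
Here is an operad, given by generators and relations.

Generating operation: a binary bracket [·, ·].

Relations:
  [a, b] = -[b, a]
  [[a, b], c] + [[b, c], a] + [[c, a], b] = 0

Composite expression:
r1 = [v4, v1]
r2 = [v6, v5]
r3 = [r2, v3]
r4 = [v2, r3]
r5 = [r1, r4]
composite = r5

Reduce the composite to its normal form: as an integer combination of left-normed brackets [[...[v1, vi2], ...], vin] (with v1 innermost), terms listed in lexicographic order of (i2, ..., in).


-[[[[[v1, v4], v2], v3], v5], v6] + [[[[[v1, v4], v2], v3], v6], v5] + [[[[[v1, v4], v2], v5], v6], v3] - [[[[[v1, v4], v2], v6], v5], v3] + [[[[[v1, v4], v3], v5], v6], v2] - [[[[[v1, v4], v3], v6], v5], v2] - [[[[[v1, v4], v5], v6], v3], v2] + [[[[[v1, v4], v6], v5], v3], v2]

Skip Jacobi rewriting: expand, keep v1-initial words, read off terms.
Composite bracket: [[v4, v1], [v2, [[v6, v5], v3]]]
Expanding via [a, b] = ab - ba: 32 signed words (2^5 = 32).
Keep just the words that open with v1:
  v1v4v2v3v5v6 appears with sign -1, giving the term -[[[[[v1, v4], v2], v3], v5], v6]
  v1v4v2v3v6v5 appears with sign +1, giving the term +[[[[[v1, v4], v2], v3], v6], v5]
  v1v4v2v5v6v3 appears with sign +1, giving the term +[[[[[v1, v4], v2], v5], v6], v3]
  v1v4v2v6v5v3 appears with sign -1, giving the term -[[[[[v1, v4], v2], v6], v5], v3]
  v1v4v3v5v6v2 appears with sign +1, giving the term +[[[[[v1, v4], v3], v5], v6], v2]
  v1v4v3v6v5v2 appears with sign -1, giving the term -[[[[[v1, v4], v3], v6], v5], v2]
  v1v4v5v6v3v2 appears with sign -1, giving the term -[[[[[v1, v4], v5], v6], v3], v2]
  v1v4v6v5v3v2 appears with sign +1, giving the term +[[[[[v1, v4], v6], v5], v3], v2]


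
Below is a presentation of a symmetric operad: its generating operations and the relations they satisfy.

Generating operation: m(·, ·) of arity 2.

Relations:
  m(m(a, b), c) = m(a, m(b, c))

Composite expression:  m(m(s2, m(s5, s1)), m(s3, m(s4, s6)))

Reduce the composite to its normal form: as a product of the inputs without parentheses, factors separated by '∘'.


s2 ∘ s5 ∘ s1 ∘ s3 ∘ s4 ∘ s6

Every regrouping of m is equal, so read the s-inputs in written order.
m(s5, s1) spells out as s5 ∘ s1
m(s2, m(s5, s1)) spells out as s2 ∘ s5 ∘ s1
m(s4, s6) spells out as s4 ∘ s6
m(s3, m(s4, s6)) spells out as s3 ∘ s4 ∘ s6
m(m(s2, m(s5, s1)), m(s3, m(s4, s6))) spells out as s2 ∘ s5 ∘ s1 ∘ s3 ∘ s4 ∘ s6


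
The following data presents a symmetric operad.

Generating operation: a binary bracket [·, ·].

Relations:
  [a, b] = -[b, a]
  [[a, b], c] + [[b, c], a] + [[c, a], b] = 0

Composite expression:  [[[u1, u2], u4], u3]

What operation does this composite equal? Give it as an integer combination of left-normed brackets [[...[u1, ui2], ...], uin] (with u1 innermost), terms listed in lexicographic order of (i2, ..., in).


[[[u1, u2], u4], u3]

Skip Jacobi rewriting: expand, keep u1-initial words, read off terms.
Composite bracket: [[[u1, u2], u4], u3]
Each bracket splits as ab - ba, giving 8 signed words (2^3 = 8).
Collect the words opening with u1:
  word u1u2u4u3 has sign +1, contributing +[[[u1, u2], u4], u3]


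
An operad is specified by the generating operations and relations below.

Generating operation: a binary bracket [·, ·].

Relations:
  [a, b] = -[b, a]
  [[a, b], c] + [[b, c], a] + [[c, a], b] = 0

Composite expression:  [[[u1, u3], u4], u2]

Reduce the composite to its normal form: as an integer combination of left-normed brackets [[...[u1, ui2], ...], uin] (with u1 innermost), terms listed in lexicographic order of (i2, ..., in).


[[[u1, u3], u4], u2]

Expand each bracket as ab - ba; the u1-initial words give the coefficients.
Composite bracket: [[[u1, u3], u4], u2]
The bracket unfolds into 8 signed words via [a, b] = ab - ba (2^3 = 8).
The u1-initial words carry the normal form:
  u1u3u4u2 (sign +1) contributes +[[[u1, u3], u4], u2]


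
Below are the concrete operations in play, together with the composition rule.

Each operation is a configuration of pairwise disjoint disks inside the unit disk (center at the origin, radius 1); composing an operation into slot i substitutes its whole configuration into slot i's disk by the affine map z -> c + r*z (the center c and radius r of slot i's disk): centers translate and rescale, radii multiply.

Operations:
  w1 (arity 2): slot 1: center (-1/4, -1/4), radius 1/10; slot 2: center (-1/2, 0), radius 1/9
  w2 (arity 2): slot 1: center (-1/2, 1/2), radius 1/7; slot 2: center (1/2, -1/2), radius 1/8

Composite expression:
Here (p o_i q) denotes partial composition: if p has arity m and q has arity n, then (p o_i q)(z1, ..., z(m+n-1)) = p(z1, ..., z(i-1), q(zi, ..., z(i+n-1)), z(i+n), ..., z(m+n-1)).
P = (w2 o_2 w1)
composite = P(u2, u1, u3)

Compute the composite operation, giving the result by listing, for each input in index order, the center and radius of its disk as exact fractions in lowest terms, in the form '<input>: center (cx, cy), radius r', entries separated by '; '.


u1: center (15/32, -17/32), radius 1/80; u2: center (-1/2, 1/2), radius 1/7; u3: center (7/16, -1/2), radius 1/72

Below w2, radii multiply path by path; the u-disk centers shift.
for u2, the 1-step affine chain lands on center (-1/2, 1/2), radius 1/7
for u1, the 2-step affine chain lands on center (15/32, -17/32), radius 1/80
for u3, the 2-step affine chain lands on center (7/16, -1/2), radius 1/72


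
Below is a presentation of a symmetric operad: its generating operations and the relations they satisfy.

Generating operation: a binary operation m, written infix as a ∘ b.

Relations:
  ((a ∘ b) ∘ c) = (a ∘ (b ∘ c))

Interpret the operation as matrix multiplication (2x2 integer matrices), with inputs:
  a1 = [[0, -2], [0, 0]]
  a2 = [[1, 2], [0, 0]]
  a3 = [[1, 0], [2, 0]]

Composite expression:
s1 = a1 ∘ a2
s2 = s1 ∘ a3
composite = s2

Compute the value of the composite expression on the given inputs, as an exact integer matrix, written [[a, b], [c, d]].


(a1 ∘ a2) = [[0, 0], [0, 0]]
((a1 ∘ a2) ∘ a3) = [[0, 0], [0, 0]]

[[0, 0], [0, 0]]


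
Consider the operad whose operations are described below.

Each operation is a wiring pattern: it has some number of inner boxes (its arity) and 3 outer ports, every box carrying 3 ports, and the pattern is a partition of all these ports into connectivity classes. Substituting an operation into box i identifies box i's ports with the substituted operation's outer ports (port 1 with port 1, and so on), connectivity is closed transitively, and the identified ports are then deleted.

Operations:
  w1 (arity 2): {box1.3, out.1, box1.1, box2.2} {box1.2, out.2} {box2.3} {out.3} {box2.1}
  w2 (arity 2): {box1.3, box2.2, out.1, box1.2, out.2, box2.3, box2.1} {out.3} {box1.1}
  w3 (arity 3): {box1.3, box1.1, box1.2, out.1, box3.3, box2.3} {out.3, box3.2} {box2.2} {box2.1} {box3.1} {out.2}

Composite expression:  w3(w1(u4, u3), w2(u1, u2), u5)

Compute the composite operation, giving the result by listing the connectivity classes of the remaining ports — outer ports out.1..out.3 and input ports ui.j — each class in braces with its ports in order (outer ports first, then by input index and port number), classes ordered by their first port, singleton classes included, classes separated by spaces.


Two ports join when wires chain via w3-identified ports.
through w1, on inputs (u4, u3): {out.1, u3.2, u4.1, u4.3} {out.2, u4.2} {out.3} {u3.1} {u3.3} (out.j = stage outer ports)
through w2, on inputs (u1, u2): {out.1, out.2, u1.2, u1.3, u2.1, u2.2, u2.3} {out.3} {u1.1} (out.j = stage outer ports)
through w3, on inputs (u4, u3, u1, u2, u5): {out.1, u3.2, u4.1, u4.2, u4.3, u5.3} {out.2} {out.3, u5.2} {u1.1} {u1.2, u1.3, u2.1, u2.2, u2.3} {u3.1} {u3.3} {u5.1} (out.j = stage outer ports)

{out.1, u3.2, u4.1, u4.2, u4.3, u5.3} {out.2} {out.3, u5.2} {u1.1} {u1.2, u1.3, u2.1, u2.2, u2.3} {u3.1} {u3.3} {u5.1}


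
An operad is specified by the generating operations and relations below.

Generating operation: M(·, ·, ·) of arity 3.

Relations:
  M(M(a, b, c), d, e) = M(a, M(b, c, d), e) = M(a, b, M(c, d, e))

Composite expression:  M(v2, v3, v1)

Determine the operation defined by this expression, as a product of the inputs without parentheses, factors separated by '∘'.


v2 ∘ v3 ∘ v1

All parenthesizations of M agree; list the v-inputs left to right.
M(v2, v3, v1) spells out as v2 ∘ v3 ∘ v1


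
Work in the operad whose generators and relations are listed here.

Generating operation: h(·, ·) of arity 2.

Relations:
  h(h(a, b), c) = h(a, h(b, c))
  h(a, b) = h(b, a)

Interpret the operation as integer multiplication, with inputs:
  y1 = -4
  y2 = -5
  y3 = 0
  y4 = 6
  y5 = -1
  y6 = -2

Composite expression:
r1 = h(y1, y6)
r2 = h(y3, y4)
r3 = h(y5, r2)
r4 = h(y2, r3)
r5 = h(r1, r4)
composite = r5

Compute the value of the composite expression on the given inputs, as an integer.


h(y1, y6) = 8
h(y3, y4) = 0
h(y5, h(y3, y4)) = 0
h(y2, h(y5, h(y3, y4))) = 0
h(h(y1, y6), h(y2, h(y5, h(y3, y4)))) = 0

0


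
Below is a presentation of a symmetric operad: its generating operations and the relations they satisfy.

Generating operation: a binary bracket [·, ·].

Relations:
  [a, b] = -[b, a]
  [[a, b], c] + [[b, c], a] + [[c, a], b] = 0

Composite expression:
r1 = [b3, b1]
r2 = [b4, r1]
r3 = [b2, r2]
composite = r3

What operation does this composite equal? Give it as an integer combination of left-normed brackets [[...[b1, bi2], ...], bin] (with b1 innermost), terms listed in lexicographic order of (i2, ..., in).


-[[[b1, b3], b4], b2]

In the tensor algebra, words opening b1 carry the b1-anchored form.
Composite bracket: [b2, [b4, [b3, b1]]]
Full expansion: 8 signed words from ab - ba (2^3 = 8).
The b1-initial words carry the normal form:
  b1b3b4b2 (sign -1) contributes -[[[b1, b3], b4], b2]


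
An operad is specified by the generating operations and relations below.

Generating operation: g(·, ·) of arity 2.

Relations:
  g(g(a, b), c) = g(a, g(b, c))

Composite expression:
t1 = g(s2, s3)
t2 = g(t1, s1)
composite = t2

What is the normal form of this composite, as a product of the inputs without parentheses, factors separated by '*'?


s2 * s3 * s1

Associativity of g dissolves the nesting; only the s-input order survives.
g(s2, s3) unparenthesizes to s2 * s3
g(g(s2, s3), s1) unparenthesizes to s2 * s3 * s1


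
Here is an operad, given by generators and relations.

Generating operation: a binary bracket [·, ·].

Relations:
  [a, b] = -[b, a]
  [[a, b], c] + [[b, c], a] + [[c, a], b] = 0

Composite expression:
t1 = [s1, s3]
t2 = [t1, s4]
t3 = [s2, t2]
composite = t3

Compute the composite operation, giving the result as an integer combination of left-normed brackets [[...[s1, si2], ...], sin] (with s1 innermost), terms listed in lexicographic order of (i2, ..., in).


-[[[s1, s3], s4], s2]

Left-normed coefficients sit on the s1-initial expansion words.
Composite bracket: [s2, [[s1, s3], s4]]
Each bracket splits as ab - ba, giving 8 signed words (2^3 = 8).
Keep just the words that open with s1:
  s1s3s4s2 appears with sign -1, giving the term -[[[s1, s3], s4], s2]


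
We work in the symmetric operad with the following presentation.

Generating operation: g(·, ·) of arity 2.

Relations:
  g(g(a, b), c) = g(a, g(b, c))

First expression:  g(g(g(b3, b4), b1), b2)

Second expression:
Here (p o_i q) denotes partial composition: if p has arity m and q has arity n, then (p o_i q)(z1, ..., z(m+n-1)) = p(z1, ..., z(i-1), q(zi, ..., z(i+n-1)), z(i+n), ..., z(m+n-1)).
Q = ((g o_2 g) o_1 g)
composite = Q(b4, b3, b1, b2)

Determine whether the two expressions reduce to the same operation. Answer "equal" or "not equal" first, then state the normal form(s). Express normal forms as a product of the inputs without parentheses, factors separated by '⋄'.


not equal; first: b3 ⋄ b4 ⋄ b1 ⋄ b2; second: b4 ⋄ b3 ⋄ b1 ⋄ b2


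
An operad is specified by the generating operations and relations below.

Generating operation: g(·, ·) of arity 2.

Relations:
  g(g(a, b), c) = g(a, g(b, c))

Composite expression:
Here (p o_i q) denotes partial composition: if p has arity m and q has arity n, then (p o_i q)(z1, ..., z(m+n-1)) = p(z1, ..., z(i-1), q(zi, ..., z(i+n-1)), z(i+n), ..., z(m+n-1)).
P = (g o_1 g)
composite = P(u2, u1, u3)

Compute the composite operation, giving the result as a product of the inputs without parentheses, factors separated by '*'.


u2 * u1 * u3

The g-tree's shape is irrelevant; the u-reading-order decides.
g(u2, u1) reduces to u2 * u1
g(g(u2, u1), u3) reduces to u2 * u1 * u3


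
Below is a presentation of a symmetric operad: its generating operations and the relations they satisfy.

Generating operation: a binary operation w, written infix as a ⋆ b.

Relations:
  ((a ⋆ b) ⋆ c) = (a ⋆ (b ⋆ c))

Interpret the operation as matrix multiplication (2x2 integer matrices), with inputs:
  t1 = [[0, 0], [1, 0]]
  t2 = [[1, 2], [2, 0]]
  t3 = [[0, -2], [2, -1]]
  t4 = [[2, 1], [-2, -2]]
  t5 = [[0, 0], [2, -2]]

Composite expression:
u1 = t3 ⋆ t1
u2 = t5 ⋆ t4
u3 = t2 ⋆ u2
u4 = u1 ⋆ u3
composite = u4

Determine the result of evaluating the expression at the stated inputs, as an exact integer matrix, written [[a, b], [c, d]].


[[-32, -24], [-16, -12]]

(t3 ⋆ t1) = [[-2, 0], [-1, 0]]
(t5 ⋆ t4) = [[0, 0], [8, 6]]
(t2 ⋆ (t5 ⋆ t4)) = [[16, 12], [0, 0]]
((t3 ⋆ t1) ⋆ (t2 ⋆ (t5 ⋆ t4))) = [[-32, -24], [-16, -12]]


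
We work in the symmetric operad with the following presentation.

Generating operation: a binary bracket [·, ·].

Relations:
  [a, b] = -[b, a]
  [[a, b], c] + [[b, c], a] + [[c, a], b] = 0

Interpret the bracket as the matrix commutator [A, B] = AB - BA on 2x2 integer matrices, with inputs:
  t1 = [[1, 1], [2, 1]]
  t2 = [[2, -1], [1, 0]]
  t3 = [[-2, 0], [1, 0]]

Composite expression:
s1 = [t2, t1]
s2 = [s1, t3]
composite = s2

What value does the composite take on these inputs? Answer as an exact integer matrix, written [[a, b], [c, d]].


[t2, t1] = [[-3, 2], [-4, 3]]
[[t2, t1], t3] = [[2, 4], [14, -2]]

[[2, 4], [14, -2]]


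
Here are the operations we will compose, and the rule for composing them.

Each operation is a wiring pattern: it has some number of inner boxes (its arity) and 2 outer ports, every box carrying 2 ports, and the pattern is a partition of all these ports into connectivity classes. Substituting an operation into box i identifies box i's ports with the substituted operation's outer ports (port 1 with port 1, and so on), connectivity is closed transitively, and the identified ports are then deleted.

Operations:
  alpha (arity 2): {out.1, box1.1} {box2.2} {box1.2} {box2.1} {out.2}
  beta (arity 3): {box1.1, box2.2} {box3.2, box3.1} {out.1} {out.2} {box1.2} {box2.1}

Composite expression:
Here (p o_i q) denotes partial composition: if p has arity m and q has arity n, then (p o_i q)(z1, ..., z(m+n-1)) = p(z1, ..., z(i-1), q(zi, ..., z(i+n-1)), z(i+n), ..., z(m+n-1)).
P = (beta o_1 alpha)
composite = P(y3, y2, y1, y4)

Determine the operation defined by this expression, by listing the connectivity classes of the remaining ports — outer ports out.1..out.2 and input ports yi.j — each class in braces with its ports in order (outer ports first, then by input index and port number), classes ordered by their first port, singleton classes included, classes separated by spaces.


{out.1} {out.2} {y1.1} {y1.2, y3.1} {y2.1} {y2.2} {y3.2} {y4.1, y4.2}

After gluing at beta, chains via deleted ports link the y-ports.
stage alpha: inputs (y3, y2), connectivity {out.1, y3.1} {out.2} {y2.1} {y2.2} {y3.2}, out.j its boundary
stage beta: inputs (y3, y2, y1, y4), connectivity {out.1} {out.2} {y1.1} {y1.2, y3.1} {y2.1} {y2.2} {y3.2} {y4.1, y4.2}, out.j its boundary


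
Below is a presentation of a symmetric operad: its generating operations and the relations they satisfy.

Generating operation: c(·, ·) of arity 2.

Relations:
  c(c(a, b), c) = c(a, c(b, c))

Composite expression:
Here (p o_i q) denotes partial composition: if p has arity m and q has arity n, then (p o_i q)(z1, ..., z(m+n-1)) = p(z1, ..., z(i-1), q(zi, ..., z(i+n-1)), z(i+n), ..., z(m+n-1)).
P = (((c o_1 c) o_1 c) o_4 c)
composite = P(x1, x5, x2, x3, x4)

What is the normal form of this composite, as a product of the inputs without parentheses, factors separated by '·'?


x1 · x5 · x2 · x3 · x4

The c-tree's shape is irrelevant; the x-reading-order decides.
c(x1, x5) flattens to x1 · x5
c(c(x1, x5), x2) flattens to x1 · x5 · x2
c(x3, x4) flattens to x3 · x4
c(c(c(x1, x5), x2), c(x3, x4)) flattens to x1 · x5 · x2 · x3 · x4


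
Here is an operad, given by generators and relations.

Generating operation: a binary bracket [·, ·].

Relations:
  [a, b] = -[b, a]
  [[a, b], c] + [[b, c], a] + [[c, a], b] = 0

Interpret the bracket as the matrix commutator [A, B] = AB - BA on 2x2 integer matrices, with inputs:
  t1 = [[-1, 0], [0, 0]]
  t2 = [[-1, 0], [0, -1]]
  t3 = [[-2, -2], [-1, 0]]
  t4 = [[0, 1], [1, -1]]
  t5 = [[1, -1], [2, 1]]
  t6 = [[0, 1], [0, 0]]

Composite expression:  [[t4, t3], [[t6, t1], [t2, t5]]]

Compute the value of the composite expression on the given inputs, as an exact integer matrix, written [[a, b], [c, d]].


[t4, t3] = [[1, 0], [-1, -1]]
[t6, t1] = [[0, 1], [0, 0]]
[t2, t5] = [[0, 0], [0, 0]]
[[t6, t1], [t2, t5]] = [[0, 0], [0, 0]]
[[t4, t3], [[t6, t1], [t2, t5]]] = [[0, 0], [0, 0]]

[[0, 0], [0, 0]]


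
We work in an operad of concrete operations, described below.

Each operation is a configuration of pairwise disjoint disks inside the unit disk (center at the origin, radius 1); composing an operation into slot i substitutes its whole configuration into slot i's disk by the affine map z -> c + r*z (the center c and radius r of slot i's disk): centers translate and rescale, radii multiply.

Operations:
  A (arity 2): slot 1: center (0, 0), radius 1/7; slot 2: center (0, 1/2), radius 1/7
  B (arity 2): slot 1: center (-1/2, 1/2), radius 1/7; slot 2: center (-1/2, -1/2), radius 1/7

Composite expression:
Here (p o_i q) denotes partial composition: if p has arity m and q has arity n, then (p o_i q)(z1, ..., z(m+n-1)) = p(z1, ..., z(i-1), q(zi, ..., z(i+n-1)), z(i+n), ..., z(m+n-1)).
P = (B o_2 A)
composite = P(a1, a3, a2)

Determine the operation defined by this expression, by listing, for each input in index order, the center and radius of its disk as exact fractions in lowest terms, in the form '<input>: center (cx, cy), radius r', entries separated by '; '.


Nesting under B composes maps z -> c + r*z down each a-path.
input a1: applying the 1 nested substitution gives center (-1/2, 1/2), radius 1/7
input a3: applying the 2 nested substitutions gives center (-1/2, -1/2), radius 1/49
input a2: applying the 2 nested substitutions gives center (-1/2, -3/7), radius 1/49

a1: center (-1/2, 1/2), radius 1/7; a2: center (-1/2, -3/7), radius 1/49; a3: center (-1/2, -1/2), radius 1/49


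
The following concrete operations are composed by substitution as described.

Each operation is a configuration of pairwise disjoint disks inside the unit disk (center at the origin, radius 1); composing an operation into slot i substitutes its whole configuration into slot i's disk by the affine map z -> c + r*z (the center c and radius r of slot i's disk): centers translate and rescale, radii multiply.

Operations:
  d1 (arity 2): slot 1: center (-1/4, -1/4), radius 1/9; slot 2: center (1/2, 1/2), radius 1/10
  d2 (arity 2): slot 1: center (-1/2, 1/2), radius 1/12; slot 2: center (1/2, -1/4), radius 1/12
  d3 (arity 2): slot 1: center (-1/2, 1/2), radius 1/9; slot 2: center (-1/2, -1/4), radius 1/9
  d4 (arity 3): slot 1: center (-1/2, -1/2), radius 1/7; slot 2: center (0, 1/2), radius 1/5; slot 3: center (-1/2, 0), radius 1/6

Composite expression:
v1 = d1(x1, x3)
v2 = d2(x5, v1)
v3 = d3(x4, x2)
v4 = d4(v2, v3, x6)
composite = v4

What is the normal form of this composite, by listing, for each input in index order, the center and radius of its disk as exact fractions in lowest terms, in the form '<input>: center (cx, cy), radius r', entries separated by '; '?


Each x-disk chains the slot maps above it in d4; radii multiply.
input x5: applying the 2 nested substitutions gives center (-4/7, -3/7), radius 1/84
input x1: applying the 3 nested substitutions gives center (-145/336, -181/336), radius 1/756
input x3: applying the 3 nested substitutions gives center (-71/168, -89/168), radius 1/840
input x4: applying the 2 nested substitutions gives center (-1/10, 3/5), radius 1/45
input x2: applying the 2 nested substitutions gives center (-1/10, 9/20), radius 1/45
input x6: applying the 1 nested substitution gives center (-1/2, 0), radius 1/6

x1: center (-145/336, -181/336), radius 1/756; x2: center (-1/10, 9/20), radius 1/45; x3: center (-71/168, -89/168), radius 1/840; x4: center (-1/10, 3/5), radius 1/45; x5: center (-4/7, -3/7), radius 1/84; x6: center (-1/2, 0), radius 1/6
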